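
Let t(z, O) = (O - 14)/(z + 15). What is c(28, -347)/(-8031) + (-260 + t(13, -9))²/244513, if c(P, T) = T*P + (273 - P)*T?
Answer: 6196028415477/513176059984 ≈ 12.074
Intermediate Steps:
t(z, O) = (-14 + O)/(15 + z)
c(P, T) = P*T + T*(273 - P)
c(28, -347)/(-8031) + (-260 + t(13, -9))²/244513 = (273*(-347))/(-8031) + (-260 + (-14 - 9)/(15 + 13))²/244513 = -94731*(-1/8031) + (-260 - 23/28)²*(1/244513) = 31577/2677 + (-260 + (1/28)*(-23))²*(1/244513) = 31577/2677 + (-260 - 23/28)²*(1/244513) = 31577/2677 + (-7303/28)²*(1/244513) = 31577/2677 + (53333809/784)*(1/244513) = 31577/2677 + 53333809/191698192 = 6196028415477/513176059984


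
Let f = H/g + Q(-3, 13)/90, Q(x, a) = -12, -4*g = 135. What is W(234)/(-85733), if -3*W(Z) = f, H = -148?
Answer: 574/34721865 ≈ 1.6531e-5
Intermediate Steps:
g = -135/4 (g = -¼*135 = -135/4 ≈ -33.750)
f = 574/135 (f = -148/(-135/4) - 12/90 = -148*(-4/135) - 12*1/90 = 592/135 - 2/15 = 574/135 ≈ 4.2519)
W(Z) = -574/405 (W(Z) = -⅓*574/135 = -574/405)
W(234)/(-85733) = -574/405/(-85733) = -574/405*(-1/85733) = 574/34721865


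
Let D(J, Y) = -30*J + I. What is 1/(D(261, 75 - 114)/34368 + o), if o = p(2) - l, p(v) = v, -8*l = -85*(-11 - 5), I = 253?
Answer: 34368/5903719 ≈ 0.0058214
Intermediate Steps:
l = -170 (l = -(-85)*(-11 - 5)/8 = -(-85)*(-16)/8 = -⅛*1360 = -170)
D(J, Y) = 253 - 30*J (D(J, Y) = -30*J + 253 = 253 - 30*J)
o = 172 (o = 2 - 1*(-170) = 2 + 170 = 172)
1/(D(261, 75 - 114)/34368 + o) = 1/((253 - 30*261)/34368 + 172) = 1/((253 - 7830)*(1/34368) + 172) = 1/(-7577*1/34368 + 172) = 1/(-7577/34368 + 172) = 1/(5903719/34368) = 34368/5903719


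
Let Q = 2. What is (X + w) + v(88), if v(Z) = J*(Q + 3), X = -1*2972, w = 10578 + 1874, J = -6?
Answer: 9450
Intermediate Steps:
w = 12452
X = -2972
v(Z) = -30 (v(Z) = -6*(2 + 3) = -6*5 = -30)
(X + w) + v(88) = (-2972 + 12452) - 30 = 9480 - 30 = 9450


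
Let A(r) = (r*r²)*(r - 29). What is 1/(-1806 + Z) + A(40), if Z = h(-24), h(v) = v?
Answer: 1288319999/1830 ≈ 7.0400e+5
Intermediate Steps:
Z = -24
A(r) = r³*(-29 + r)
1/(-1806 + Z) + A(40) = 1/(-1806 - 24) + 40³*(-29 + 40) = 1/(-1830) + 64000*11 = -1/1830 + 704000 = 1288319999/1830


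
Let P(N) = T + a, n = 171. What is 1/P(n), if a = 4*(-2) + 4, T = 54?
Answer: 1/50 ≈ 0.020000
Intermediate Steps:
a = -4 (a = -8 + 4 = -4)
P(N) = 50 (P(N) = 54 - 4 = 50)
1/P(n) = 1/50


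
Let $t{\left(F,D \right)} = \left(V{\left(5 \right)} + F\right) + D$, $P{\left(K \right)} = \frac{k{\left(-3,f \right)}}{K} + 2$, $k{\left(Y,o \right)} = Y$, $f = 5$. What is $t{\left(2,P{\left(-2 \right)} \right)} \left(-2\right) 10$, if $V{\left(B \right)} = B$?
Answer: $-210$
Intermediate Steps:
$P{\left(K \right)} = 2 - \frac{3}{K}$ ($P{\left(K \right)} = - \frac{3}{K} + 2 = 2 - \frac{3}{K}$)
$t{\left(F,D \right)} = 5 + D + F$ ($t{\left(F,D \right)} = \left(5 + F\right) + D = 5 + D + F$)
$t{\left(2,P{\left(-2 \right)} \right)} \left(-2\right) 10 = \left(5 + \left(2 - \frac{3}{-2}\right) + 2\right) \left(-2\right) 10 = \left(5 + \left(2 - - \frac{3}{2}\right) + 2\right) \left(-2\right) 10 = \left(5 + \left(2 + \frac{3}{2}\right) + 2\right) \left(-2\right) 10 = \left(5 + \frac{7}{2} + 2\right) \left(-2\right) 10 = \frac{21}{2} \left(-2\right) 10 = \left(-21\right) 10 = -210$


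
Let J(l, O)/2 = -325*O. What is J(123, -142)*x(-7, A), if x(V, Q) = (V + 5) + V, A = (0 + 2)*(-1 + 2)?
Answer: -830700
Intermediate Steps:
J(l, O) = -650*O (J(l, O) = 2*(-325*O) = -650*O)
A = 2 (A = 2*1 = 2)
x(V, Q) = 5 + 2*V (x(V, Q) = (5 + V) + V = 5 + 2*V)
J(123, -142)*x(-7, A) = (-650*(-142))*(5 + 2*(-7)) = 92300*(5 - 14) = 92300*(-9) = -830700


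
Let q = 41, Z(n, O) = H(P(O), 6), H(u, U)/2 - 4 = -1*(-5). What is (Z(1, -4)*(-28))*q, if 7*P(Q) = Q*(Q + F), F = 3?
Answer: -20664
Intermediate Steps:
P(Q) = Q*(3 + Q)/7 (P(Q) = (Q*(Q + 3))/7 = (Q*(3 + Q))/7 = Q*(3 + Q)/7)
H(u, U) = 18 (H(u, U) = 8 + 2*(-1*(-5)) = 8 + 2*5 = 8 + 10 = 18)
Z(n, O) = 18
(Z(1, -4)*(-28))*q = (18*(-28))*41 = -504*41 = -20664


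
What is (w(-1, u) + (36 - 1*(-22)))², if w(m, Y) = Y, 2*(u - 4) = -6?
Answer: 3481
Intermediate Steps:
u = 1 (u = 4 + (½)*(-6) = 4 - 3 = 1)
(w(-1, u) + (36 - 1*(-22)))² = (1 + (36 - 1*(-22)))² = (1 + (36 + 22))² = (1 + 58)² = 59² = 3481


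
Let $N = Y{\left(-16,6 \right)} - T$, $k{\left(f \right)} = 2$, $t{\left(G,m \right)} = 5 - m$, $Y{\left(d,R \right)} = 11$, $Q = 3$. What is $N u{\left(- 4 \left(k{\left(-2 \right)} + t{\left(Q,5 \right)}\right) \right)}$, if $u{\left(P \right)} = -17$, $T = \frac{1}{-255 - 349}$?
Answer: $- \frac{112965}{604} \approx -187.03$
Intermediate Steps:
$T = - \frac{1}{604}$ ($T = \frac{1}{-604} = - \frac{1}{604} \approx -0.0016556$)
$N = \frac{6645}{604}$ ($N = 11 - - \frac{1}{604} = 11 + \frac{1}{604} = \frac{6645}{604} \approx 11.002$)
$N u{\left(- 4 \left(k{\left(-2 \right)} + t{\left(Q,5 \right)}\right) \right)} = \frac{6645}{604} \left(-17\right) = - \frac{112965}{604}$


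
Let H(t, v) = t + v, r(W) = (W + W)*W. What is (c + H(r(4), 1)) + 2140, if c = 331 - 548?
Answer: 1956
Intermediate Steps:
r(W) = 2*W² (r(W) = (2*W)*W = 2*W²)
c = -217
(c + H(r(4), 1)) + 2140 = (-217 + (2*4² + 1)) + 2140 = (-217 + (2*16 + 1)) + 2140 = (-217 + (32 + 1)) + 2140 = (-217 + 33) + 2140 = -184 + 2140 = 1956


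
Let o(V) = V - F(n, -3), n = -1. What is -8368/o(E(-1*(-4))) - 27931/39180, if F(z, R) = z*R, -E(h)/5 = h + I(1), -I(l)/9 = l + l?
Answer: -329729617/2625060 ≈ -125.61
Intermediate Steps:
I(l) = -18*l (I(l) = -9*(l + l) = -18*l)
E(h) = 90 - 5*h (E(h) = -5*(h - 18*1) = -5*(h - 18) = -5*(-18 + h) = 90 - 5*h)
F(z, R) = R*z
o(V) = -3 + V (o(V) = V - (-3)*(-1) = V - 1*3 = V - 3 = -3 + V)
-8368/o(E(-1*(-4))) - 27931/39180 = -8368/(-3 + (90 - (-5)*(-4))) - 27931/39180 = -8368/(-3 + (90 - 5*4)) - 27931*1/39180 = -8368/(-3 + (90 - 20)) - 27931/39180 = -8368/(-3 + 70) - 27931/39180 = -8368/67 - 27931/39180 = -329729617/2625060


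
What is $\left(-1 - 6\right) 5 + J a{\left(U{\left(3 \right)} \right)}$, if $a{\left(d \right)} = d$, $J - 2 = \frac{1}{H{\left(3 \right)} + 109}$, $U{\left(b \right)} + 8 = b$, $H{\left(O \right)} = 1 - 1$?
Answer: $- \frac{4910}{109} \approx -45.046$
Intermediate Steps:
$H{\left(O \right)} = 0$
$U{\left(b \right)} = -8 + b$
$J = \frac{219}{109}$ ($J = 2 + \frac{1}{0 + 109} = 2 + \frac{1}{109} = \frac{219}{109} \approx 2.0092$)
$\left(-1 - 6\right) 5 + J a{\left(U{\left(3 \right)} \right)} = \left(-1 - 6\right) 5 + \frac{219 \left(-8 + 3\right)}{109} = \left(-7\right) 5 + \frac{219}{109} \left(-5\right) = -35 - \frac{1095}{109} = - \frac{4910}{109}$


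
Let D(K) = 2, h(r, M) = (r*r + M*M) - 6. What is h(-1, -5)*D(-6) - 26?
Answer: 14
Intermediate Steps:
h(r, M) = -6 + M² + r² (h(r, M) = (r² + M²) - 6 = (M² + r²) - 6 = -6 + M² + r²)
h(-1, -5)*D(-6) - 26 = (-6 + (-5)² + (-1)²)*2 - 26 = (-6 + 25 + 1)*2 - 26 = 20*2 - 26 = 40 - 26 = 14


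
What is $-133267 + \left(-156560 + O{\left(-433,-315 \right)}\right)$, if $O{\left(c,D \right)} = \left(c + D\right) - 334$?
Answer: $-290909$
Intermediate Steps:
$O{\left(c,D \right)} = -334 + D + c$ ($O{\left(c,D \right)} = \left(D + c\right) - 334 = -334 + D + c$)
$-133267 + \left(-156560 + O{\left(-433,-315 \right)}\right) = -133267 - 157642 = -290909$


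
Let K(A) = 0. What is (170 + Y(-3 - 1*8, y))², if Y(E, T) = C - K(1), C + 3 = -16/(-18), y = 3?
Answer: 2283121/81 ≈ 28187.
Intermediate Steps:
C = -19/9 (C = -3 - 16/(-18) = -3 - 16*(-1/18) = -3 + 8/9 = -19/9 ≈ -2.1111)
Y(E, T) = -19/9 (Y(E, T) = -19/9 - 1*0 = -19/9 + 0 = -19/9)
(170 + Y(-3 - 1*8, y))² = (170 - 19/9)² = (1511/9)² = 2283121/81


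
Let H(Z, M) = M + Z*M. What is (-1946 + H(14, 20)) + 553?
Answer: -1093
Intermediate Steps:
H(Z, M) = M + M*Z
(-1946 + H(14, 20)) + 553 = (-1946 + 20*(1 + 14)) + 553 = (-1946 + 20*15) + 553 = (-1946 + 300) + 553 = -1646 + 553 = -1093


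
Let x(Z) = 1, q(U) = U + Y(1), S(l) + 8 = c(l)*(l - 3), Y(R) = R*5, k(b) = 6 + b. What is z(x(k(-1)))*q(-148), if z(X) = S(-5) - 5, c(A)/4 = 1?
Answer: 6435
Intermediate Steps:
c(A) = 4 (c(A) = 4*1 = 4)
Y(R) = 5*R
S(l) = -20 + 4*l (S(l) = -8 + 4*(l - 3) = -8 + 4*(-3 + l) = -8 + (-12 + 4*l) = -20 + 4*l)
q(U) = 5 + U (q(U) = U + 5*1 = U + 5 = 5 + U)
z(X) = -45 (z(X) = (-20 + 4*(-5)) - 5 = (-20 - 20) - 5 = -40 - 5 = -45)
z(x(k(-1)))*q(-148) = -45*(5 - 148) = -45*(-143) = 6435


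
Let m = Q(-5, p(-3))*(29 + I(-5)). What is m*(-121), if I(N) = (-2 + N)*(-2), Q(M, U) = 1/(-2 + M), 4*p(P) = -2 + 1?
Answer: 5203/7 ≈ 743.29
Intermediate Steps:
p(P) = -1/4 (p(P) = (-2 + 1)/4 = (1/4)*(-1) = -1/4)
I(N) = 4 - 2*N
m = -43/7 (m = (29 + (4 - 2*(-5)))/(-2 - 5) = (29 + (4 + 10))/(-7) = -(29 + 14)/7 = -1/7*43 = -43/7 ≈ -6.1429)
m*(-121) = -43/7*(-121) = 5203/7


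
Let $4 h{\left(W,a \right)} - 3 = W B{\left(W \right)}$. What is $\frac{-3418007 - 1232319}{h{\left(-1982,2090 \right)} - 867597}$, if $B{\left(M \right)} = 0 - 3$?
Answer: $\frac{18601304}{3464439} \approx 5.3692$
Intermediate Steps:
$B{\left(M \right)} = -3$ ($B{\left(M \right)} = 0 - 3 = -3$)
$h{\left(W,a \right)} = \frac{3}{4} - \frac{3 W}{4}$ ($h{\left(W,a \right)} = \frac{3}{4} + \frac{W \left(-3\right)}{4} = \frac{3}{4} + \frac{\left(-3\right) W}{4} = \frac{3}{4} - \frac{3 W}{4}$)
$\frac{-3418007 - 1232319}{h{\left(-1982,2090 \right)} - 867597} = \frac{-3418007 - 1232319}{\left(\frac{3}{4} - - \frac{2973}{2}\right) - 867597} = - \frac{4650326}{\left(\frac{3}{4} + \frac{2973}{2}\right) - 867597} = - \frac{4650326}{\frac{5949}{4} - 867597} = - \frac{4650326}{- \frac{3464439}{4}} = \left(-4650326\right) \left(- \frac{4}{3464439}\right) = \frac{18601304}{3464439}$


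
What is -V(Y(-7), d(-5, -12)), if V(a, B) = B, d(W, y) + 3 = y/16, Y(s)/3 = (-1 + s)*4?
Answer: 15/4 ≈ 3.7500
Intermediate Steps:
Y(s) = -12 + 12*s (Y(s) = 3*((-1 + s)*4) = 3*(-4 + 4*s) = -12 + 12*s)
d(W, y) = -3 + y/16
-V(Y(-7), d(-5, -12)) = -(-3 + (1/16)*(-12)) = -(-3 - 3/4) = -1*(-15/4) = 15/4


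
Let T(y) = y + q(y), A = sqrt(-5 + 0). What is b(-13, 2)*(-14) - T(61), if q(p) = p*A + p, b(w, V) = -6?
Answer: -38 - 61*I*sqrt(5) ≈ -38.0 - 136.4*I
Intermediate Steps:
A = I*sqrt(5) (A = sqrt(-5) = I*sqrt(5) ≈ 2.2361*I)
q(p) = p + I*p*sqrt(5) (q(p) = p*(I*sqrt(5)) + p = I*p*sqrt(5) + p = p + I*p*sqrt(5))
T(y) = y + y*(1 + I*sqrt(5))
b(-13, 2)*(-14) - T(61) = -6*(-14) - 61*(2 + I*sqrt(5)) = 84 - (122 + 61*I*sqrt(5)) = 84 + (-122 - 61*I*sqrt(5)) = -38 - 61*I*sqrt(5)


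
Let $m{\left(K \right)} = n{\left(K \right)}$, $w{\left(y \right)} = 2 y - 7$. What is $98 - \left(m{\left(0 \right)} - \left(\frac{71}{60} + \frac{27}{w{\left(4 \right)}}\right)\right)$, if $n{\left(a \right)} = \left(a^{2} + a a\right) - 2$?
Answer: $\frac{7691}{60} \approx 128.18$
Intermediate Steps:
$n{\left(a \right)} = -2 + 2 a^{2}$ ($n{\left(a \right)} = \left(a^{2} + a^{2}\right) - 2 = 2 a^{2} - 2 = -2 + 2 a^{2}$)
$w{\left(y \right)} = -7 + 2 y$
$m{\left(K \right)} = -2 + 2 K^{2}$
$98 - \left(m{\left(0 \right)} - \left(\frac{71}{60} + \frac{27}{w{\left(4 \right)}}\right)\right) = 98 - \left(\left(-2 + 2 \cdot 0^{2}\right) - \left(\frac{71}{60} + \frac{27}{-7 + 2 \cdot 4}\right)\right) = 98 - \left(\left(-2 + 2 \cdot 0\right) - \left(\frac{71}{60} + \frac{27}{-7 + 8}\right)\right) = 98 - \left(\left(-2 + 0\right) - \left(\frac{71}{60} + \frac{27}{1}\right)\right) = 98 - \left(-2 - \frac{1691}{60}\right) = 98 - - \frac{1811}{60} = 98 + \frac{1811}{60} = \frac{7691}{60}$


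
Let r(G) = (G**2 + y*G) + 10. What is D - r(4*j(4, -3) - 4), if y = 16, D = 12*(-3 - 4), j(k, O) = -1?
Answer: -30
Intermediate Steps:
D = -84 (D = 12*(-7) = -84)
r(G) = 10 + G**2 + 16*G (r(G) = (G**2 + 16*G) + 10 = 10 + G**2 + 16*G)
D - r(4*j(4, -3) - 4) = -84 - (10 + (4*(-1) - 4)**2 + 16*(4*(-1) - 4)) = -84 - (10 + (-4 - 4)**2 + 16*(-4 - 4)) = -84 - (10 + (-8)**2 + 16*(-8)) = -84 - (10 + 64 - 128) = -84 - 1*(-54) = -84 + 54 = -30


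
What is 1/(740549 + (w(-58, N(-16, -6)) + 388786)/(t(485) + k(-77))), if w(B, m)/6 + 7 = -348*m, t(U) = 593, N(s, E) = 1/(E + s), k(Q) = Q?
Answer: 1419/1051908338 ≈ 1.3490e-6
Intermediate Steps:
w(B, m) = -42 - 2088*m (w(B, m) = -42 + 6*(-348*m) = -42 - 2088*m)
1/(740549 + (w(-58, N(-16, -6)) + 388786)/(t(485) + k(-77))) = 1/(740549 + ((-42 - 2088/(-6 - 16)) + 388786)/(593 - 77)) = 1/(740549 + ((-42 - 2088/(-22)) + 388786)/516) = 1/(740549 + ((-42 - 2088*(-1/22)) + 388786)*(1/516)) = 1/(740549 + ((-42 + 1044/11) + 388786)*(1/516)) = 1/(740549 + (582/11 + 388786)*(1/516)) = 1/(740549 + (4277228/11)*(1/516)) = 1/(740549 + 1069307/1419) = 1/(1051908338/1419) = 1419/1051908338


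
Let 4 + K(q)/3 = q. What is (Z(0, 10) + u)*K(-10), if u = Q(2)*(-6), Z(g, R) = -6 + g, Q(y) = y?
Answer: 756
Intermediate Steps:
K(q) = -12 + 3*q
u = -12 (u = 2*(-6) = -12)
(Z(0, 10) + u)*K(-10) = ((-6 + 0) - 12)*(-12 + 3*(-10)) = (-6 - 12)*(-12 - 30) = -18*(-42) = 756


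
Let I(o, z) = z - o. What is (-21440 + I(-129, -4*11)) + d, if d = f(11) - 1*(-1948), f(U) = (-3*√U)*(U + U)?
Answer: -19407 - 66*√11 ≈ -19626.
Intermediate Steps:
f(U) = -6*U^(3/2) (f(U) = (-3*√U)*(2*U) = -6*U^(3/2))
d = 1948 - 66*√11 (d = -66*√11 - 1*(-1948) = -66*√11 + 1948 = 1948 - 66*√11 ≈ 1729.1)
(-21440 + I(-129, -4*11)) + d = (-21440 + (-4*11 - 1*(-129))) + (1948 - 66*√11) = (-21440 + (-44 + 129)) + (1948 - 66*√11) = (-21440 + 85) + (1948 - 66*√11) = -21355 + (1948 - 66*√11) = -19407 - 66*√11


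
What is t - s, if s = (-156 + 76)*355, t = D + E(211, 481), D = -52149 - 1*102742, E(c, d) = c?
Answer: -126280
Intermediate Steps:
D = -154891 (D = -52149 - 102742 = -154891)
t = -154680 (t = -154891 + 211 = -154680)
s = -28400 (s = -80*355 = -28400)
t - s = -154680 - 1*(-28400) = -154680 + 28400 = -126280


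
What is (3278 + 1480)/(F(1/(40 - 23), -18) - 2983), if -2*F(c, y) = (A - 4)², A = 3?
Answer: -244/153 ≈ -1.5948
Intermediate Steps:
F(c, y) = -½ (F(c, y) = -(3 - 4)²/2 = -½*(-1)² = -½*1 = -½)
(3278 + 1480)/(F(1/(40 - 23), -18) - 2983) = (3278 + 1480)/(-½ - 2983) = 4758/(-5967/2) = 4758*(-2/5967) = -244/153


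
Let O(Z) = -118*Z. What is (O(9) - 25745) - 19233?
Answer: -46040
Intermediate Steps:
(O(9) - 25745) - 19233 = (-118*9 - 25745) - 19233 = (-1062 - 25745) - 19233 = -26807 - 19233 = -46040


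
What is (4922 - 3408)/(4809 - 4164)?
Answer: 1514/645 ≈ 2.3473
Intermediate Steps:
(4922 - 3408)/(4809 - 4164) = 1514/645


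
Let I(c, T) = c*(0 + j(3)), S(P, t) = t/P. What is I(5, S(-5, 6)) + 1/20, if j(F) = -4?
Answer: -399/20 ≈ -19.950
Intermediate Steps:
I(c, T) = -4*c (I(c, T) = c*(0 - 4) = c*(-4) = -4*c)
I(5, S(-5, 6)) + 1/20 = -4*5 + 1/20 = -20 + 1/20 = -399/20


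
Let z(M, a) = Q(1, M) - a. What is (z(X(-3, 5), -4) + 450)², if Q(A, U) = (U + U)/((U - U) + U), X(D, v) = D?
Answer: 207936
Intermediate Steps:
Q(A, U) = 2 (Q(A, U) = (2*U)/(0 + U) = (2*U)/U = 2)
z(M, a) = 2 - a
(z(X(-3, 5), -4) + 450)² = ((2 - 1*(-4)) + 450)² = ((2 + 4) + 450)² = (6 + 450)² = 456² = 207936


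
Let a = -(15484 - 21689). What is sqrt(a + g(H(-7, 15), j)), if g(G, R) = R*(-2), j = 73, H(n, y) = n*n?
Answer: sqrt(6059) ≈ 77.840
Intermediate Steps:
H(n, y) = n**2
g(G, R) = -2*R
a = 6205 (a = -1*(-6205) = 6205)
sqrt(a + g(H(-7, 15), j)) = sqrt(6205 - 2*73) = sqrt(6205 - 146) = sqrt(6059)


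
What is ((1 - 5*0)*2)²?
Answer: 4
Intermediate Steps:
((1 - 5*0)*2)² = ((1 + 0)*2)² = (1*2)² = 2² = 4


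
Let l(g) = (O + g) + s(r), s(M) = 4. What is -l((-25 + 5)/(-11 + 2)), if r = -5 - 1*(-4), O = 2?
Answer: -74/9 ≈ -8.2222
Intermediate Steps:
r = -1 (r = -5 + 4 = -1)
l(g) = 6 + g (l(g) = (2 + g) + 4 = 6 + g)
-l((-25 + 5)/(-11 + 2)) = -(6 + (-25 + 5)/(-11 + 2)) = -(6 - 20/(-9)) = -(6 - 20*(-⅑)) = -(6 + 20/9) = -1*74/9 = -74/9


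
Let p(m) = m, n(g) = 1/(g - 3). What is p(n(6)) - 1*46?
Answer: -137/3 ≈ -45.667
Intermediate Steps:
n(g) = 1/(-3 + g)
p(n(6)) - 1*46 = 1/(-3 + 6) - 1*46 = 1/3 - 46 = -137/3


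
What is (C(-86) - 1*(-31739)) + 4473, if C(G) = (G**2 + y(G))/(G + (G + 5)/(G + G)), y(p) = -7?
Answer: 531443824/14711 ≈ 36126.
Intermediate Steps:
C(G) = (-7 + G**2)/(G + (5 + G)/(2*G)) (C(G) = (G**2 - 7)/(G + (G + 5)/(G + G)) = (-7 + G**2)/(G + (5 + G)/((2*G))) = (-7 + G**2)/(G + (5 + G)*(1/(2*G))) = (-7 + G**2)/(G + (5 + G)/(2*G)))
(C(-86) - 1*(-31739)) + 4473 = (2*(-86)*(-7 + (-86)**2)/(5 - 86 + 2*(-86)**2) - 1*(-31739)) + 4473 = (2*(-86)*(-7 + 7396)/(5 - 86 + 2*7396) + 31739) + 4473 = (2*(-86)*7389/(5 - 86 + 14792) + 31739) + 4473 = (2*(-86)*7389/14711 + 31739) + 4473 = (2*(-86)*(1/14711)*7389 + 31739) + 4473 = (-1270908/14711 + 31739) + 4473 = 465641521/14711 + 4473 = 531443824/14711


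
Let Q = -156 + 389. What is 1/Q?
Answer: 1/233 ≈ 0.0042918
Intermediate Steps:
Q = 233
1/Q = 1/233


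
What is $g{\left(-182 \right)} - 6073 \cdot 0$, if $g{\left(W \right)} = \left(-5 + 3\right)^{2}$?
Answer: $4$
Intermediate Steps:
$g{\left(W \right)} = 4$ ($g{\left(W \right)} = \left(-2\right)^{2} = 4$)
$g{\left(-182 \right)} - 6073 \cdot 0 = 4 - 6073 \cdot 0 = 4 - 0 = 4 + 0 = 4$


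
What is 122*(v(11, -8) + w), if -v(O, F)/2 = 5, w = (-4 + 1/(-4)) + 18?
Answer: 915/2 ≈ 457.50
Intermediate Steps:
w = 55/4 (w = (-4 - 1/4*1) + 18 = (-4 - 1/4) + 18 = -17/4 + 18 = 55/4 ≈ 13.750)
v(O, F) = -10 (v(O, F) = -2*5 = -10)
122*(v(11, -8) + w) = 122*(-10 + 55/4) = 122*(15/4) = 915/2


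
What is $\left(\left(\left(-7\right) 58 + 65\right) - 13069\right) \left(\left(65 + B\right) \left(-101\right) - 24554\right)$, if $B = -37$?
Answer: $367192620$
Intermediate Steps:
$\left(\left(\left(-7\right) 58 + 65\right) - 13069\right) \left(\left(65 + B\right) \left(-101\right) - 24554\right) = \left(\left(\left(-7\right) 58 + 65\right) - 13069\right) \left(\left(65 - 37\right) \left(-101\right) - 24554\right) = \left(\left(-406 + 65\right) - 13069\right) \left(28 \left(-101\right) - 24554\right) = \left(-341 - 13069\right) \left(-2828 - 24554\right) = \left(-13410\right) \left(-27382\right) = 367192620$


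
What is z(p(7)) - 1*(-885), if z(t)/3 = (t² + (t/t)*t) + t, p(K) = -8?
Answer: 1029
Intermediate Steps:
z(t) = 3*t² + 6*t (z(t) = 3*((t² + (t/t)*t) + t) = 3*((t² + 1*t) + t) = 3*((t² + t) + t) = 3*((t + t²) + t) = 3*(t² + 2*t) = 3*t² + 6*t)
z(p(7)) - 1*(-885) = 3*(-8)*(2 - 8) - 1*(-885) = 3*(-8)*(-6) + 885 = 144 + 885 = 1029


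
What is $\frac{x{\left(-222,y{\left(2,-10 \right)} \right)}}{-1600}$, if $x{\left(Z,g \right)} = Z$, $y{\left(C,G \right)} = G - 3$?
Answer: $\frac{111}{800} \approx 0.13875$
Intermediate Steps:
$y{\left(C,G \right)} = -3 + G$ ($y{\left(C,G \right)} = G - 3 = -3 + G$)
$\frac{x{\left(-222,y{\left(2,-10 \right)} \right)}}{-1600} = - \frac{222}{-1600} = \left(-222\right) \left(- \frac{1}{1600}\right) = \frac{111}{800}$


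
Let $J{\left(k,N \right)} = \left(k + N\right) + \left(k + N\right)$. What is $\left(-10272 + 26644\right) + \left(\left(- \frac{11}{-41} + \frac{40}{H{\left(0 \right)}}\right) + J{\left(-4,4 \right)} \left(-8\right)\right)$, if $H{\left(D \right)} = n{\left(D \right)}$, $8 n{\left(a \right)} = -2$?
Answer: $\frac{664703}{41} \approx 16212.0$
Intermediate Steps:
$n{\left(a \right)} = - \frac{1}{4}$ ($n{\left(a \right)} = \frac{1}{8} \left(-2\right) = - \frac{1}{4}$)
$H{\left(D \right)} = - \frac{1}{4}$
$J{\left(k,N \right)} = 2 N + 2 k$ ($J{\left(k,N \right)} = \left(N + k\right) + \left(N + k\right) = 2 N + 2 k$)
$\left(-10272 + 26644\right) + \left(\left(- \frac{11}{-41} + \frac{40}{H{\left(0 \right)}}\right) + J{\left(-4,4 \right)} \left(-8\right)\right) = \left(-10272 + 26644\right) + \left(\left(- \frac{11}{-41} + \frac{40}{- \frac{1}{4}}\right) + \left(2 \cdot 4 + 2 \left(-4\right)\right) \left(-8\right)\right) = 16372 + \left(\left(\left(-11\right) \left(- \frac{1}{41}\right) + 40 \left(-4\right)\right) + \left(8 - 8\right) \left(-8\right)\right) = 16372 + \left(\left(\frac{11}{41} - 160\right) + 0 \left(-8\right)\right) = 16372 + \left(- \frac{6549}{41} + 0\right) = 16372 - \frac{6549}{41} = \frac{664703}{41}$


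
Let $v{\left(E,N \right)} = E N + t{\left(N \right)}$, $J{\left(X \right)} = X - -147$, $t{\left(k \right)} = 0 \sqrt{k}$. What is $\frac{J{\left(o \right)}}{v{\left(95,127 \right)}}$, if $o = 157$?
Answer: $\frac{16}{635} \approx 0.025197$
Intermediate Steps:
$t{\left(k \right)} = 0$
$J{\left(X \right)} = 147 + X$ ($J{\left(X \right)} = X + 147 = 147 + X$)
$v{\left(E,N \right)} = E N$ ($v{\left(E,N \right)} = E N + 0 = E N$)
$\frac{J{\left(o \right)}}{v{\left(95,127 \right)}} = \frac{147 + 157}{95 \cdot 127} = \frac{304}{12065} = 304 \cdot \frac{1}{12065} = \frac{16}{635}$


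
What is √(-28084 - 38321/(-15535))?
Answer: I*√6777091226165/15535 ≈ 167.58*I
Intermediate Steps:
√(-28084 - 38321/(-15535)) = √(-28084 - 38321*(-1/15535)) = √(-28084 + 38321/15535) = √(-436246619/15535) = I*√6777091226165/15535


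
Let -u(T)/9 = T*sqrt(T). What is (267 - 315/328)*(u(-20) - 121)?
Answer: -10558581/328 + 3926745*I*sqrt(5)/41 ≈ -32191.0 + 2.1416e+5*I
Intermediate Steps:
u(T) = -9*T**(3/2) (u(T) = -9*T*sqrt(T) = -9*T**(3/2))
(267 - 315/328)*(u(-20) - 121) = (267 - 315/328)*(-(-360)*I*sqrt(5) - 121) = (267 - 315*1/328)*(-(-360)*I*sqrt(5) - 121) = (267 - 315/328)*(360*I*sqrt(5) - 121) = 87261*(-121 + 360*I*sqrt(5))/328 = -10558581/328 + 3926745*I*sqrt(5)/41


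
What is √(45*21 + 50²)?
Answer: √3445 ≈ 58.694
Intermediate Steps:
√(45*21 + 50²) = √(945 + 2500) = √3445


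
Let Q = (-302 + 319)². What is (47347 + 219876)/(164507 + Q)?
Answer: 267223/164796 ≈ 1.6215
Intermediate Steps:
Q = 289 (Q = 17² = 289)
(47347 + 219876)/(164507 + Q) = (47347 + 219876)/(164507 + 289) = 267223/164796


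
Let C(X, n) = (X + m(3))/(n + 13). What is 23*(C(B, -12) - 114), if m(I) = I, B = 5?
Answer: -2438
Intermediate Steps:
C(X, n) = (3 + X)/(13 + n) (C(X, n) = (X + 3)/(n + 13) = (3 + X)/(13 + n))
23*(C(B, -12) - 114) = 23*((3 + 5)/(13 - 12) - 114) = 23*(8/1 - 114) = 23*(1*8 - 114) = 23*(8 - 114) = 23*(-106) = -2438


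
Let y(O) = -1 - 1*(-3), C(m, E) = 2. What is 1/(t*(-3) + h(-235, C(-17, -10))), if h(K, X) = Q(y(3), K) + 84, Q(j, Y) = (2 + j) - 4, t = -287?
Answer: 1/945 ≈ 0.0010582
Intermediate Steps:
y(O) = 2 (y(O) = -1 + 3 = 2)
Q(j, Y) = -2 + j
h(K, X) = 84 (h(K, X) = (-2 + 2) + 84 = 0 + 84 = 84)
1/(t*(-3) + h(-235, C(-17, -10))) = 1/(-287*(-3) + 84) = 1/(861 + 84) = 1/945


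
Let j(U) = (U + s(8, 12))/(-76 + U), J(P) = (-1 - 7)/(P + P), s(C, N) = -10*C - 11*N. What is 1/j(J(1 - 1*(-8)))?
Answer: 86/239 ≈ 0.35983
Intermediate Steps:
s(C, N) = -11*N - 10*C
J(P) = -4/P (J(P) = -8*1/(2*P) = -4/P)
j(U) = (-212 + U)/(-76 + U) (j(U) = (U + (-11*12 - 10*8))/(-76 + U) = (U + (-132 - 80))/(-76 + U) = (U - 212)/(-76 + U) = (-212 + U)/(-76 + U))
1/j(J(1 - 1*(-8))) = 1/((-212 - 4/(1 - 1*(-8)))/(-76 - 4/(1 - 1*(-8)))) = 1/((-212 - 4/(1 + 8))/(-76 - 4/(1 + 8))) = 1/((-212 - 4/9)/(-76 - 4/9)) = 1/(-1912/9/(-688/9)) = 1/(-9/688*(-1912/9)) = 1/(239/86) = 86/239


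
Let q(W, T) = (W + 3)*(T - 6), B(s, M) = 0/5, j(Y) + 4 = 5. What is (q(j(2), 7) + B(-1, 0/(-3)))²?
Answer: 16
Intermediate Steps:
j(Y) = 1 (j(Y) = -4 + 5 = 1)
B(s, M) = 0 (B(s, M) = 0*(⅕) = 0)
q(W, T) = (-6 + T)*(3 + W) (q(W, T) = (3 + W)*(-6 + T) = (-6 + T)*(3 + W))
(q(j(2), 7) + B(-1, 0/(-3)))² = ((-18 - 6*1 + 3*7 + 7*1) + 0)² = ((-18 - 6 + 21 + 7) + 0)² = (4 + 0)² = 4² = 16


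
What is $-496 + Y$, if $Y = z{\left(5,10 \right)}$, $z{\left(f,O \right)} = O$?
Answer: $-486$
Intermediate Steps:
$Y = 10$
$-496 + Y = -496 + 10 = -486$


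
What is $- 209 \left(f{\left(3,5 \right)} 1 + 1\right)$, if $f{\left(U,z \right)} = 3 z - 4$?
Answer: $-2508$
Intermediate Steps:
$f{\left(U,z \right)} = -4 + 3 z$
$- 209 \left(f{\left(3,5 \right)} 1 + 1\right) = - 209 \left(\left(-4 + 3 \cdot 5\right) 1 + 1\right) = - 209 \left(\left(-4 + 15\right) 1 + 1\right) = - 209 \left(11 \cdot 1 + 1\right) = - 209 \left(11 + 1\right) = \left(-209\right) 12 = -2508$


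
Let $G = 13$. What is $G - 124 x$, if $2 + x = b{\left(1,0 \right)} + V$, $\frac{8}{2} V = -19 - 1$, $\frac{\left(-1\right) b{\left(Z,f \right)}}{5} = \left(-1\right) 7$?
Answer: $-3459$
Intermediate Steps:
$b{\left(Z,f \right)} = 35$ ($b{\left(Z,f \right)} = - 5 \left(\left(-1\right) 7\right) = \left(-5\right) \left(-7\right) = 35$)
$V = -5$ ($V = \frac{-19 - 1}{4} = \frac{1}{4} \left(-20\right) = -5$)
$x = 28$ ($x = -2 + \left(35 - 5\right) = -2 + 30 = 28$)
$G - 124 x = 13 - 3472 = -3459$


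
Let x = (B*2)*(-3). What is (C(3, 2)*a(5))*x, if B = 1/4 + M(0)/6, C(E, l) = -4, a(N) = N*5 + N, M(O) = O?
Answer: 180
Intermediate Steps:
a(N) = 6*N (a(N) = 5*N + N = 6*N)
B = ¼ (B = 1/4 + 0/6 = 1*(¼) + 0*(⅙) = ¼ + 0 = ¼ ≈ 0.25000)
x = -3/2 (x = ((¼)*2)*(-3) = (½)*(-3) = -3/2 ≈ -1.5000)
(C(3, 2)*a(5))*x = -24*5*(-3/2) = -4*30*(-3/2) = -120*(-3/2) = 180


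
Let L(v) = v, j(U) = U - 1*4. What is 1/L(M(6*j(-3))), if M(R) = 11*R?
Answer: -1/462 ≈ -0.0021645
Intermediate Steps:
j(U) = -4 + U (j(U) = U - 4 = -4 + U)
1/L(M(6*j(-3))) = 1/(11*(6*(-4 - 3))) = 1/(11*(6*(-7))) = 1/(11*(-42)) = 1/(-462) = -1/462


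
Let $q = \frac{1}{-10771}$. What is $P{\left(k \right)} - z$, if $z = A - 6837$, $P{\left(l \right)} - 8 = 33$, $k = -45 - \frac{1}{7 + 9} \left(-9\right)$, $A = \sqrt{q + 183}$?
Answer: $6878 - \frac{2 \sqrt{5307657983}}{10771} \approx 6864.5$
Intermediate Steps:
$q = - \frac{1}{10771} \approx -9.2842 \cdot 10^{-5}$
$A = \frac{2 \sqrt{5307657983}}{10771}$ ($A = \sqrt{- \frac{1}{10771} + 183} = \sqrt{\frac{1971092}{10771}} = \frac{2 \sqrt{5307657983}}{10771} \approx 13.528$)
$k = - \frac{711}{16}$ ($k = -45 - \frac{1}{16} \left(-9\right) = -45 - - \frac{9}{16} = -45 + \frac{9}{16} = - \frac{711}{16} \approx -44.438$)
$P{\left(l \right)} = 41$ ($P{\left(l \right)} = 8 + 33 = 41$)
$z = -6837 + \frac{2 \sqrt{5307657983}}{10771}$ ($z = \frac{2 \sqrt{5307657983}}{10771} - 6837 = -6837 + \frac{2 \sqrt{5307657983}}{10771} \approx -6823.5$)
$P{\left(k \right)} - z = 41 - \left(-6837 + \frac{2 \sqrt{5307657983}}{10771}\right) = 41 + \left(6837 - \frac{2 \sqrt{5307657983}}{10771}\right) = 6878 - \frac{2 \sqrt{5307657983}}{10771}$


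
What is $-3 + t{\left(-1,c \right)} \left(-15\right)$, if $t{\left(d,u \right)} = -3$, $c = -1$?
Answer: $42$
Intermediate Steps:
$-3 + t{\left(-1,c \right)} \left(-15\right) = -3 - -45 = -3 + 45 = 42$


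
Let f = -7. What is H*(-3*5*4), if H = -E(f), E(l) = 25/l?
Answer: -1500/7 ≈ -214.29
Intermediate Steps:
H = 25/7 (H = -25/(-7) = -25*(-1)/7 = -1*(-25/7) = 25/7 ≈ 3.5714)
H*(-3*5*4) = 25*(-3*5*4)/7 = 25*(-15*4)/7 = (25/7)*(-60) = -1500/7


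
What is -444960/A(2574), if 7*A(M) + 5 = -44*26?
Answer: 1038240/383 ≈ 2710.8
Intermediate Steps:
A(M) = -1149/7 (A(M) = -5/7 + (-44*26)/7 = -5/7 + (1/7)*(-1144) = -5/7 - 1144/7 = -1149/7)
-444960/A(2574) = -444960/(-1149/7) = -444960*(-7/1149) = 1038240/383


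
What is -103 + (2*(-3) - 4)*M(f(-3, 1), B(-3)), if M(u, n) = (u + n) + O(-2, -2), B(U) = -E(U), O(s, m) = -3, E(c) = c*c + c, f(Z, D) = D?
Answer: -23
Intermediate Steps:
E(c) = c + c² (E(c) = c² + c = c + c²)
B(U) = -U*(1 + U)
M(u, n) = -3 + n + u (M(u, n) = (u + n) - 3 = (n + u) - 3 = -3 + n + u)
-103 + (2*(-3) - 4)*M(f(-3, 1), B(-3)) = -103 + (2*(-3) - 4)*(-3 - 1*(-3)*(1 - 3) + 1) = -103 + (-6 - 4)*(-3 - 1*(-3)*(-2) + 1) = -103 - 10*(-3 - 6 + 1) = -103 - 10*(-8) = -103 + 80 = -23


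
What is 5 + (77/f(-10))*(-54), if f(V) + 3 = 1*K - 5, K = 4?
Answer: 2089/2 ≈ 1044.5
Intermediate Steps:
f(V) = -4 (f(V) = -3 + (1*4 - 5) = -3 + (4 - 5) = -3 - 1 = -4)
5 + (77/f(-10))*(-54) = 5 + (77/(-4))*(-54) = 5 + (77*(-¼))*(-54) = 5 - 77/4*(-54) = 5 + 2079/2 = 2089/2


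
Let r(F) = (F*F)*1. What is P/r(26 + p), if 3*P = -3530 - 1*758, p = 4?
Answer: -1072/675 ≈ -1.5881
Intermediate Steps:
r(F) = F² (r(F) = F²*1 = F²)
P = -4288/3 (P = (-3530 - 1*758)/3 = (-3530 - 758)/3 = (⅓)*(-4288) = -4288/3 ≈ -1429.3)
P/r(26 + p) = -4288/(3*(26 + 4)²) = -4288/(3*(30²)) = -4288/3/900 = -4288/3*1/900 = -1072/675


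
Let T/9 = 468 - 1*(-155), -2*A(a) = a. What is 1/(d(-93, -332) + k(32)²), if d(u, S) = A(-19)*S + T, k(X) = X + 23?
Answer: 1/5478 ≈ 0.00018255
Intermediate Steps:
k(X) = 23 + X
A(a) = -a/2
T = 5607 (T = 9*(468 - 1*(-155)) = 9*(468 + 155) = 9*623 = 5607)
d(u, S) = 5607 + 19*S/2 (d(u, S) = (-½*(-19))*S + 5607 = 19*S/2 + 5607 = 5607 + 19*S/2)
1/(d(-93, -332) + k(32)²) = 1/((5607 + (19/2)*(-332)) + (23 + 32)²) = 1/((5607 - 3154) + 55²) = 1/(2453 + 3025) = 1/5478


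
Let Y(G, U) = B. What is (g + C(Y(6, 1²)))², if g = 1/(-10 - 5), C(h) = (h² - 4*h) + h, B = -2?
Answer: 22201/225 ≈ 98.671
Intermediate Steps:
Y(G, U) = -2
C(h) = h² - 3*h
g = -1/15 (g = 1/(-15) = -1/15 ≈ -0.066667)
(g + C(Y(6, 1²)))² = (-1/15 - 2*(-3 - 2))² = (-1/15 - 2*(-5))² = (-1/15 + 10)² = (149/15)² = 22201/225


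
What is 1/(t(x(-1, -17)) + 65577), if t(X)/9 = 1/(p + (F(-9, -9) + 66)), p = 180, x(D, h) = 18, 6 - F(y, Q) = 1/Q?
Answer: 2269/148794294 ≈ 1.5249e-5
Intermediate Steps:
F(y, Q) = 6 - 1/Q
t(X) = 81/2269 (t(X) = 9/(180 + ((6 - 1/(-9)) + 66)) = 9/(180 + ((6 - 1*(-⅑)) + 66)) = 9/(180 + ((6 + ⅑) + 66)) = 9/(180 + (55/9 + 66)) = 9/(180 + 649/9) = 9/(2269/9) = 9*(9/2269) = 81/2269)
1/(t(x(-1, -17)) + 65577) = 1/(81/2269 + 65577) = 1/(148794294/2269) = 2269/148794294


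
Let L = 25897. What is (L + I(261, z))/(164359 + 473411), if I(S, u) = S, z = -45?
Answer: 13079/318885 ≈ 0.041015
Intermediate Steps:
(L + I(261, z))/(164359 + 473411) = (25897 + 261)/(164359 + 473411) = 26158/637770 = 26158*(1/637770) = 13079/318885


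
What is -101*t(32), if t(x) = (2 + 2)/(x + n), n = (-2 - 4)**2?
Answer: -101/17 ≈ -5.9412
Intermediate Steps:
n = 36 (n = (-6)**2 = 36)
t(x) = 4/(36 + x) (t(x) = (2 + 2)/(x + 36) = 4/(36 + x))
-101*t(32) = -404/(36 + 32) = -404/68 = -101*1/17 = -101/17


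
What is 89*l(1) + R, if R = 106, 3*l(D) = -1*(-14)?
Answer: 1564/3 ≈ 521.33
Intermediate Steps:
l(D) = 14/3 (l(D) = (-1*(-14))/3 = (1/3)*14 = 14/3)
89*l(1) + R = 89*(14/3) + 106 = 1246/3 + 106 = 1564/3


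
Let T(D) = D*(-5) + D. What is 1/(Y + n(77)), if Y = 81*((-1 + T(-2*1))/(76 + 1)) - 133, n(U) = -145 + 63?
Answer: -11/2284 ≈ -0.0048161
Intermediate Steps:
n(U) = -82
T(D) = -4*D (T(D) = -5*D + D = -4*D)
Y = -1382/11 (Y = 81*((-1 - (-8))/(76 + 1)) - 133 = 81*((-1 - 4*(-2))/77) - 133 = 81*((-1 + 8)*(1/77)) - 133 = 81*(7*(1/77)) - 133 = 81*(1/11) - 133 = 81/11 - 133 = -1382/11 ≈ -125.64)
1/(Y + n(77)) = 1/(-1382/11 - 82) = 1/(-2284/11) = -11/2284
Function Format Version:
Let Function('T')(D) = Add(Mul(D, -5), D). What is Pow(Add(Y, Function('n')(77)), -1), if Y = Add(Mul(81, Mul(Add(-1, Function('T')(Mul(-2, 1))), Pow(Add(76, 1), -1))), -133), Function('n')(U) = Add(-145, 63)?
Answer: Rational(-11, 2284) ≈ -0.0048161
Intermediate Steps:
Function('n')(U) = -82
Function('T')(D) = Mul(-4, D) (Function('T')(D) = Add(Mul(-5, D), D) = Mul(-4, D))
Y = Rational(-1382, 11) (Y = Add(Mul(81, Mul(Add(-1, Mul(-4, Mul(-2, 1))), Pow(Add(76, 1), -1))), -133) = Add(Mul(81, Mul(Add(-1, Mul(-4, -2)), Pow(77, -1))), -133) = Add(Mul(81, Mul(Add(-1, 8), Rational(1, 77))), -133) = Add(Mul(81, Mul(7, Rational(1, 77))), -133) = Add(Mul(81, Rational(1, 11)), -133) = Add(Rational(81, 11), -133) = Rational(-1382, 11) ≈ -125.64)
Pow(Add(Y, Function('n')(77)), -1) = Pow(Add(Rational(-1382, 11), -82), -1) = Pow(Rational(-2284, 11), -1) = Rational(-11, 2284)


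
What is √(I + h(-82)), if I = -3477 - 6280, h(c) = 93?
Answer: 8*I*√151 ≈ 98.306*I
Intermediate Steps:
I = -9757
√(I + h(-82)) = √(-9757 + 93) = √(-9664) = 8*I*√151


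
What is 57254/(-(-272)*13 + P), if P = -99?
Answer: 57254/3437 ≈ 16.658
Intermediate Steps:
57254/(-(-272)*13 + P) = 57254/(-(-272)*13 - 99) = 57254/(-136*(-26) - 99) = 57254/(3536 - 99) = 57254/3437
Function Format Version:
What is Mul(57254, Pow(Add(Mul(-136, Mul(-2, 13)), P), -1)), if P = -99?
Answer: Rational(57254, 3437) ≈ 16.658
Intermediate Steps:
Mul(57254, Pow(Add(Mul(-136, Mul(-2, 13)), P), -1)) = Mul(57254, Pow(Add(Mul(-136, Mul(-2, 13)), -99), -1)) = Mul(57254, Pow(Add(Mul(-136, -26), -99), -1)) = Mul(57254, Pow(Add(3536, -99), -1)) = Mul(57254, Pow(3437, -1)) = Mul(57254, Rational(1, 3437)) = Rational(57254, 3437)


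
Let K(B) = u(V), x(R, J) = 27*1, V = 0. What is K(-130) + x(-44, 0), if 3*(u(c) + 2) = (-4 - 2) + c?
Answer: 23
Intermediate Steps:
u(c) = -4 + c/3 (u(c) = -2 + ((-4 - 2) + c)/3 = -2 + (-6 + c)/3 = -2 + (-2 + c/3) = -4 + c/3)
x(R, J) = 27
K(B) = -4 (K(B) = -4 + (⅓)*0 = -4 + 0 = -4)
K(-130) + x(-44, 0) = -4 + 27 = 23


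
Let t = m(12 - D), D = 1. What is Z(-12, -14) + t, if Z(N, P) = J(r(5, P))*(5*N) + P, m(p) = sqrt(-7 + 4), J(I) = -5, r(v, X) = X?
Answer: 286 + I*sqrt(3) ≈ 286.0 + 1.732*I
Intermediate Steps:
m(p) = I*sqrt(3) (m(p) = sqrt(-3) = I*sqrt(3))
Z(N, P) = P - 25*N (Z(N, P) = -25*N + P = P - 25*N)
t = I*sqrt(3) ≈ 1.732*I
Z(-12, -14) + t = (-14 - 25*(-12)) + I*sqrt(3) = (-14 + 300) + I*sqrt(3) = 286 + I*sqrt(3)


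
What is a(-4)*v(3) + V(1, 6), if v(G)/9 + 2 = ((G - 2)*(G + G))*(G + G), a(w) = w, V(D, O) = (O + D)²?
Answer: -1175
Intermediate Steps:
V(D, O) = (D + O)²
v(G) = -18 + 36*G²*(-2 + G) (v(G) = -18 + 9*(((G - 2)*(G + G))*(G + G)) = -18 + 9*(((-2 + G)*(2*G))*(2*G)) = -18 + 9*((2*G*(-2 + G))*(2*G)) = -18 + 9*(4*G²*(-2 + G)) = -18 + 36*G²*(-2 + G))
a(-4)*v(3) + V(1, 6) = -4*(-18 - 72*3² + 36*3³) + (1 + 6)² = -4*(-18 - 72*9 + 36*27) + 7² = -4*(-18 - 648 + 972) + 49 = -4*306 + 49 = -1224 + 49 = -1175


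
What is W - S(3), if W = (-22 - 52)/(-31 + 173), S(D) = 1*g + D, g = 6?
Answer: -676/71 ≈ -9.5211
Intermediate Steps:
S(D) = 6 + D (S(D) = 1*6 + D = 6 + D)
W = -37/71 (W = -74/142 = -74*1/142 = -37/71 ≈ -0.52113)
W - S(3) = -37/71 - (6 + 3) = -37/71 - 1*9 = -37/71 - 9 = -676/71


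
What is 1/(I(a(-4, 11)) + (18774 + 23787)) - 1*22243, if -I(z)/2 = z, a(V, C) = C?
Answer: -946194976/42539 ≈ -22243.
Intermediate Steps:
I(z) = -2*z
1/(I(a(-4, 11)) + (18774 + 23787)) - 1*22243 = 1/(-2*11 + (18774 + 23787)) - 1*22243 = 1/(-22 + 42561) - 22243 = 1/42539 - 22243 = -946194976/42539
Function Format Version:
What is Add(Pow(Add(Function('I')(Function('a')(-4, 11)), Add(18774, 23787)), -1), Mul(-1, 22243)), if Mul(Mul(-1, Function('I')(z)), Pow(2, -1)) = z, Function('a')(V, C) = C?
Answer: Rational(-946194976, 42539) ≈ -22243.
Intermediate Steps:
Function('I')(z) = Mul(-2, z)
Add(Pow(Add(Function('I')(Function('a')(-4, 11)), Add(18774, 23787)), -1), Mul(-1, 22243)) = Add(Pow(Add(Mul(-2, 11), Add(18774, 23787)), -1), Mul(-1, 22243)) = Add(Pow(Add(-22, 42561), -1), -22243) = Add(Pow(42539, -1), -22243) = Add(Rational(1, 42539), -22243) = Rational(-946194976, 42539)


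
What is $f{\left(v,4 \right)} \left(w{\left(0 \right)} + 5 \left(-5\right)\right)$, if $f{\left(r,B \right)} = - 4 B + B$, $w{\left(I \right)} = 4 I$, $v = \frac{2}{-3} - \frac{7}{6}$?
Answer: $300$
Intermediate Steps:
$v = - \frac{11}{6}$ ($v = 2 \left(- \frac{1}{3}\right) - \frac{7}{6} = - \frac{2}{3} - \frac{7}{6} = - \frac{11}{6} \approx -1.8333$)
$f{\left(r,B \right)} = - 3 B$
$f{\left(v,4 \right)} \left(w{\left(0 \right)} + 5 \left(-5\right)\right) = \left(-3\right) 4 \left(4 \cdot 0 + 5 \left(-5\right)\right) = - 12 \left(0 - 25\right) = \left(-12\right) \left(-25\right) = 300$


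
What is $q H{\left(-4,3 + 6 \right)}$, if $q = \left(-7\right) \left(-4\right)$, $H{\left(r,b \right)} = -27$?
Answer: $-756$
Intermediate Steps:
$q = 28$
$q H{\left(-4,3 + 6 \right)} = 28 \left(-27\right) = -756$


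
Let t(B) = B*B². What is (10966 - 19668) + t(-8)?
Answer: -9214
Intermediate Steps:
t(B) = B³
(10966 - 19668) + t(-8) = (10966 - 19668) + (-8)³ = -8702 - 512 = -9214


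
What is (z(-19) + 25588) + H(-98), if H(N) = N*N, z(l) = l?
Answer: 35173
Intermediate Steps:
H(N) = N²
(z(-19) + 25588) + H(-98) = (-19 + 25588) + (-98)² = 25569 + 9604 = 35173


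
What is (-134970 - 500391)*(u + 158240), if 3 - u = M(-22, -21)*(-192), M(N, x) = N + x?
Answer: -95295890307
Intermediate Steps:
u = -8253 (u = 3 - (-22 - 21)*(-192) = 3 - (-43)*(-192) = 3 - 1*8256 = 3 - 8256 = -8253)
(-134970 - 500391)*(u + 158240) = (-134970 - 500391)*(-8253 + 158240) = -635361*149987 = -95295890307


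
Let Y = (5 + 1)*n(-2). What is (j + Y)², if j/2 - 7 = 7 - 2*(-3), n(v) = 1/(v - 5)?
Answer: 75076/49 ≈ 1532.2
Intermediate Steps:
n(v) = 1/(-5 + v)
j = 40 (j = 14 + 2*(7 - 2*(-3)) = 14 + 2*(7 + 6) = 14 + 2*13 = 14 + 26 = 40)
Y = -6/7 (Y = (5 + 1)/(-5 - 2) = 6/(-7) = 6*(-⅐) = -6/7 ≈ -0.85714)
(j + Y)² = (40 - 6/7)² = (274/7)² = 75076/49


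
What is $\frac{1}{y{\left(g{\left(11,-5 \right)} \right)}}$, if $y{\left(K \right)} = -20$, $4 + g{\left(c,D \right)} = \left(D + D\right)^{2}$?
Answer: $- \frac{1}{20} \approx -0.05$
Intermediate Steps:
$g{\left(c,D \right)} = -4 + 4 D^{2}$ ($g{\left(c,D \right)} = -4 + \left(D + D\right)^{2} = -4 + \left(2 D\right)^{2} = -4 + 4 D^{2}$)
$\frac{1}{y{\left(g{\left(11,-5 \right)} \right)}} = \frac{1}{-20} = - \frac{1}{20}$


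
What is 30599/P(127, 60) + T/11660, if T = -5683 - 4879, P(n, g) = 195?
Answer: 7094495/45474 ≈ 156.01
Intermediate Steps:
T = -10562
30599/P(127, 60) + T/11660 = 30599/195 - 10562/11660 = 30599*(1/195) - 10562*1/11660 = 30599/195 - 5281/5830 = 7094495/45474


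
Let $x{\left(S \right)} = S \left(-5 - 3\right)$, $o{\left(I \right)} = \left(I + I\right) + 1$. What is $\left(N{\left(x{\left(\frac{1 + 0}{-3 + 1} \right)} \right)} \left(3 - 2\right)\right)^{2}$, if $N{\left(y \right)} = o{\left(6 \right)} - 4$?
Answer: $81$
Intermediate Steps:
$o{\left(I \right)} = 1 + 2 I$ ($o{\left(I \right)} = 2 I + 1 = 1 + 2 I$)
$x{\left(S \right)} = - 8 S$ ($x{\left(S \right)} = S \left(-8\right) = - 8 S$)
$N{\left(y \right)} = 9$ ($N{\left(y \right)} = \left(1 + 2 \cdot 6\right) - 4 = \left(1 + 12\right) - 4 = 13 - 4 = 9$)
$\left(N{\left(x{\left(\frac{1 + 0}{-3 + 1} \right)} \right)} \left(3 - 2\right)\right)^{2} = \left(9 \left(3 - 2\right)\right)^{2} = \left(9 \cdot 1\right)^{2} = 9^{2} = 81$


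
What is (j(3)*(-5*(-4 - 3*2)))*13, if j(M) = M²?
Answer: 5850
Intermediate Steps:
(j(3)*(-5*(-4 - 3*2)))*13 = (3²*(-5*(-4 - 3*2)))*13 = (9*(-5*(-4 - 6)))*13 = (9*(-5*(-10)))*13 = (9*50)*13 = 450*13 = 5850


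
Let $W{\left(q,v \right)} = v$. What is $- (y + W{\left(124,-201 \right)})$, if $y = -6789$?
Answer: $6990$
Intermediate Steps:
$- (y + W{\left(124,-201 \right)}) = - (-6789 - 201) = \left(-1\right) \left(-6990\right) = 6990$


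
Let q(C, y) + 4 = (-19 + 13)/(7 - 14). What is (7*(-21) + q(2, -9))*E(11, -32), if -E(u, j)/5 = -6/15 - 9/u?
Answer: -70417/77 ≈ -914.51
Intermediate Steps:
q(C, y) = -22/7 (q(C, y) = -4 + (-19 + 13)/(7 - 14) = -4 - 6/(-7) = -4 - 6*(-⅐) = -4 + 6/7 = -22/7)
E(u, j) = 2 + 45/u (E(u, j) = -5*(-6/15 - 9/u) = -5*(-6*1/15 - 9/u) = -5*(-⅖ - 9/u) = 2 + 45/u)
(7*(-21) + q(2, -9))*E(11, -32) = (7*(-21) - 22/7)*(2 + 45/11) = (-147 - 22/7)*(2 + 45*(1/11)) = -1051*(2 + 45/11)/7 = -1051/7*67/11 = -70417/77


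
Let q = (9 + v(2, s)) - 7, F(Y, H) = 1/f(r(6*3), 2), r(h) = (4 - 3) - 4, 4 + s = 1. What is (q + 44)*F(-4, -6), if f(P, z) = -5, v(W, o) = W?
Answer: -48/5 ≈ -9.6000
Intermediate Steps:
s = -3 (s = -4 + 1 = -3)
r(h) = -3 (r(h) = 1 - 4 = -3)
F(Y, H) = -1/5 (F(Y, H) = 1/(-5) = -1/5)
q = 4 (q = (9 + 2) - 7 = 11 - 7 = 4)
(q + 44)*F(-4, -6) = (4 + 44)*(-1/5) = 48*(-1/5) = -48/5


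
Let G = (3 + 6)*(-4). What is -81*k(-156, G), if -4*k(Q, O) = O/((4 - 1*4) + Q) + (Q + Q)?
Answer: -328293/52 ≈ -6313.3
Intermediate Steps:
G = -36 (G = 9*(-4) = -36)
k(Q, O) = -Q/2 - O/(4*Q) (k(Q, O) = -(O/((4 - 1*4) + Q) + (Q + Q))/4 = -(O/((4 - 4) + Q) + 2*Q)/4 = -(O/(0 + Q) + 2*Q)/4 = -(O/Q + 2*Q)/4 = -(2*Q + O/Q)/4 = -Q/2 - O/(4*Q))
-81*k(-156, G) = -81*(-½*(-156) - ¼*(-36)/(-156)) = -81*(78 - ¼*(-36)*(-1/156)) = -81*(78 - 3/52) = -81*4053/52 = -328293/52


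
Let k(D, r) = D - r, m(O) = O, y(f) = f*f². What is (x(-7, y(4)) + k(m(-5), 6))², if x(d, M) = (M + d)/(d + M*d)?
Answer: 25623844/207025 ≈ 123.77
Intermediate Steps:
y(f) = f³
x(d, M) = (M + d)/(d + M*d)
(x(-7, y(4)) + k(m(-5), 6))² = ((4³ - 7)/((-7)*(1 + 4³)) + (-5 - 1*6))² = (-(64 - 7)/(7*(1 + 64)) + (-5 - 6))² = (-⅐*57/65 - 11)² = (-⅐*1/65*57 - 11)² = (-57/455 - 11)² = (-5062/455)² = 25623844/207025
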